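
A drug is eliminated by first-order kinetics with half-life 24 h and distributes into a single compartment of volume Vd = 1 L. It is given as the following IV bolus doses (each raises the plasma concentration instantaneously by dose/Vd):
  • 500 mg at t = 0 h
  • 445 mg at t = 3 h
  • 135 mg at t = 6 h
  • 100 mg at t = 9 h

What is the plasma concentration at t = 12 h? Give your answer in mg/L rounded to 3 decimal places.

k = ln 2 / 24 = 0.02888 per h
Dose 1 (500 mg at t=0 h): 500·exp(−0.02888·12) = 353.553 mg/L
Dose 2 (445 mg at t=3 h): 445·exp(−0.02888·9) = 343.142 mg/L
Dose 3 (135 mg at t=6 h): 135·exp(−0.02888·6) = 113.521 mg/L
Dose 4 (100 mg at t=9 h): 100·exp(−0.02888·3) = 91.700 mg/L
C(12) = 353.553 + 343.142 + 113.521 + 91.700 = 901.917 mg/L

901.917 mg/L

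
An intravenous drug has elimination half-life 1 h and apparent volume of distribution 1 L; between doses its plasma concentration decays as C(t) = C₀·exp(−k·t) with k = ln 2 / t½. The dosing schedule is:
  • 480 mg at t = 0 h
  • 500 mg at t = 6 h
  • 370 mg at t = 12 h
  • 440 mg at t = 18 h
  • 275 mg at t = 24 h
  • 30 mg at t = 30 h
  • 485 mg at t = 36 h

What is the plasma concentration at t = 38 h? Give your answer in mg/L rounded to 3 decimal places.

k = ln 2 / 1 = 0.69315 per h
Dose 1 (480 mg at t=0 h): 480·exp(−0.69315·38) = 0.000 mg/L
Dose 2 (500 mg at t=6 h): 500·exp(−0.69315·32) = 0.000 mg/L
Dose 3 (370 mg at t=12 h): 370·exp(−0.69315·26) = 0.000 mg/L
Dose 4 (440 mg at t=18 h): 440·exp(−0.69315·20) = 0.000 mg/L
Dose 5 (275 mg at t=24 h): 275·exp(−0.69315·14) = 0.017 mg/L
Dose 6 (30 mg at t=30 h): 30·exp(−0.69315·8) = 0.117 mg/L
Dose 7 (485 mg at t=36 h): 485·exp(−0.69315·2) = 121.250 mg/L
C(38) = 0.000 + 0.000 + 0.000 + 0.000 + 0.017 + 0.117 + 121.250 = 121.384 mg/L

121.384 mg/L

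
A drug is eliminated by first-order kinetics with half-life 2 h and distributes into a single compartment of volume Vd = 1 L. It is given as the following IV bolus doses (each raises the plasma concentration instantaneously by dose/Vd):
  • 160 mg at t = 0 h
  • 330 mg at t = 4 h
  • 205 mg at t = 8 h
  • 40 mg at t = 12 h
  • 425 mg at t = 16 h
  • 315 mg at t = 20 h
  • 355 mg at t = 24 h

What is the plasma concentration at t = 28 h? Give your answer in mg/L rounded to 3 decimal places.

k = ln 2 / 2 = 0.34657 per h
Dose 1 (160 mg at t=0 h): 160·exp(−0.34657·28) = 0.010 mg/L
Dose 2 (330 mg at t=4 h): 330·exp(−0.34657·24) = 0.081 mg/L
Dose 3 (205 mg at t=8 h): 205·exp(−0.34657·20) = 0.200 mg/L
Dose 4 (40 mg at t=12 h): 40·exp(−0.34657·16) = 0.156 mg/L
Dose 5 (425 mg at t=16 h): 425·exp(−0.34657·12) = 6.641 mg/L
Dose 6 (315 mg at t=20 h): 315·exp(−0.34657·8) = 19.688 mg/L
Dose 7 (355 mg at t=24 h): 355·exp(−0.34657·4) = 88.750 mg/L
C(28) = 0.010 + 0.081 + 0.200 + 0.156 + 6.641 + 19.688 + 88.750 = 115.525 mg/L

115.525 mg/L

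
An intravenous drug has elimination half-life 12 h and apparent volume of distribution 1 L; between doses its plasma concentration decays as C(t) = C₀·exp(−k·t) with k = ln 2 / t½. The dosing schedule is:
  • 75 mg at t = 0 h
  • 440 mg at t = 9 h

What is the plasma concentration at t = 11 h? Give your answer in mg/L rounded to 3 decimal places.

431.725 mg/L

k = ln 2 / 12 = 0.05776 per h
Dose 1 (75 mg at t=0 h): 75·exp(−0.05776·11) = 39.730 mg/L
Dose 2 (440 mg at t=9 h): 440·exp(−0.05776·2) = 391.995 mg/L
C(11) = 39.730 + 391.995 = 431.725 mg/L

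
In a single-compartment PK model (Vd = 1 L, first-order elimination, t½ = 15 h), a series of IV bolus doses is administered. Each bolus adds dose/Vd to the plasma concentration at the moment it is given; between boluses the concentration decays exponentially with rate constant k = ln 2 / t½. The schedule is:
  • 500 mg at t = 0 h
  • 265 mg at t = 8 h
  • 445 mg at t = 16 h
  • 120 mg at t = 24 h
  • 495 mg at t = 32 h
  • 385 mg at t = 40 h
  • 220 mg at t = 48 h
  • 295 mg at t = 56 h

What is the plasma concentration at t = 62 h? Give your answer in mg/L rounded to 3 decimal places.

726.008 mg/L

k = ln 2 / 15 = 0.04621 per h
Dose 1 (500 mg at t=0 h): 500·exp(−0.04621·62) = 28.491 mg/L
Dose 2 (265 mg at t=8 h): 265·exp(−0.04621·54) = 21.854 mg/L
Dose 3 (445 mg at t=16 h): 445·exp(−0.04621·46) = 53.113 mg/L
Dose 4 (120 mg at t=24 h): 120·exp(−0.04621·38) = 20.729 mg/L
Dose 5 (495 mg at t=32 h): 495·exp(−0.04621·30) = 123.750 mg/L
Dose 6 (385 mg at t=40 h): 385·exp(−0.04621·22) = 139.300 mg/L
Dose 7 (220 mg at t=48 h): 220·exp(−0.04621·14) = 115.202 mg/L
Dose 8 (295 mg at t=56 h): 295·exp(−0.04621·6) = 223.568 mg/L
C(62) = 28.491 + 21.854 + 53.113 + 20.729 + 123.750 + 139.300 + 115.202 + 223.568 = 726.008 mg/L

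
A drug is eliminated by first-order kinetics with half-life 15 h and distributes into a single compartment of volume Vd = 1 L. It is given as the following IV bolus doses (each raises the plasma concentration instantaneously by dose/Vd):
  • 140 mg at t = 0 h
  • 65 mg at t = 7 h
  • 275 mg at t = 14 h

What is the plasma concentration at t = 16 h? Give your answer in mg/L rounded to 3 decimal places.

360.447 mg/L

k = ln 2 / 15 = 0.04621 per h
Dose 1 (140 mg at t=0 h): 140·exp(−0.04621·16) = 66.839 mg/L
Dose 2 (65 mg at t=7 h): 65·exp(−0.04621·9) = 42.884 mg/L
Dose 3 (275 mg at t=14 h): 275·exp(−0.04621·2) = 250.724 mg/L
C(16) = 66.839 + 42.884 + 250.724 = 360.447 mg/L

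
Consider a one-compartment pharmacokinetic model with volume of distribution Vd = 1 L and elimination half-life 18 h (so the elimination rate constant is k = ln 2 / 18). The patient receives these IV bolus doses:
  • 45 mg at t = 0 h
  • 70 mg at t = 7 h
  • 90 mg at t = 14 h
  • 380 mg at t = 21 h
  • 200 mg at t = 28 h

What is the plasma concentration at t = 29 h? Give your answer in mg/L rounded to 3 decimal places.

566.939 mg/L

k = ln 2 / 18 = 0.03851 per h
Dose 1 (45 mg at t=0 h): 45·exp(−0.03851·29) = 14.731 mg/L
Dose 2 (70 mg at t=7 h): 70·exp(−0.03851·22) = 30.004 mg/L
Dose 3 (90 mg at t=14 h): 90·exp(−0.03851·15) = 50.511 mg/L
Dose 4 (380 mg at t=21 h): 380·exp(−0.03851·8) = 279.250 mg/L
Dose 5 (200 mg at t=28 h): 200·exp(−0.03851·1) = 192.445 mg/L
C(29) = 14.731 + 30.004 + 50.511 + 279.250 + 192.445 = 566.939 mg/L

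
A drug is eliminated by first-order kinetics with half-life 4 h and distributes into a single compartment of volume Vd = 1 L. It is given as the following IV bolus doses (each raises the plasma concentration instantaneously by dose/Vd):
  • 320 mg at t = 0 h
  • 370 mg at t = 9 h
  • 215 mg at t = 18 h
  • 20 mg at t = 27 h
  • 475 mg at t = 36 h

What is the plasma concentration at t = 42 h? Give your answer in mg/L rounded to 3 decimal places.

k = ln 2 / 4 = 0.17329 per h
Dose 1 (320 mg at t=0 h): 320·exp(−0.17329·42) = 0.221 mg/L
Dose 2 (370 mg at t=9 h): 370·exp(−0.17329·33) = 1.215 mg/L
Dose 3 (215 mg at t=18 h): 215·exp(−0.17329·24) = 3.359 mg/L
Dose 4 (20 mg at t=27 h): 20·exp(−0.17329·15) = 1.487 mg/L
Dose 5 (475 mg at t=36 h): 475·exp(−0.17329·6) = 167.938 mg/L
C(42) = 0.221 + 1.215 + 3.359 + 1.487 + 167.938 = 174.220 mg/L

174.220 mg/L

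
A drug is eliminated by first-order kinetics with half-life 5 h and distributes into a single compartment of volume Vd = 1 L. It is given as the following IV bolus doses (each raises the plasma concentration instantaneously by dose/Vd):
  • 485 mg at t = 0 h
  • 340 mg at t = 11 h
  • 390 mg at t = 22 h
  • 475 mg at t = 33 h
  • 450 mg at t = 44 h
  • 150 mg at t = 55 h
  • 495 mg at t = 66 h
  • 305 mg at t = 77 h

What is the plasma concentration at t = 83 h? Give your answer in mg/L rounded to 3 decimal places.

k = ln 2 / 5 = 0.13863 per h
Dose 1 (485 mg at t=0 h): 485·exp(−0.13863·83) = 0.005 mg/L
Dose 2 (340 mg at t=11 h): 340·exp(−0.13863·72) = 0.016 mg/L
Dose 3 (390 mg at t=22 h): 390·exp(−0.13863·61) = 0.083 mg/L
Dose 4 (475 mg at t=33 h): 475·exp(−0.13863·50) = 0.464 mg/L
Dose 5 (450 mg at t=44 h): 450·exp(−0.13863·39) = 2.019 mg/L
Dose 6 (150 mg at t=55 h): 150·exp(−0.13863·28) = 3.093 mg/L
Dose 7 (495 mg at t=66 h): 495·exp(−0.13863·17) = 46.892 mg/L
Dose 8 (305 mg at t=77 h): 305·exp(−0.13863·6) = 132.759 mg/L
C(83) = 0.005 + 0.016 + 0.083 + 0.464 + 2.019 + 3.093 + 46.892 + 132.759 = 185.331 mg/L

185.331 mg/L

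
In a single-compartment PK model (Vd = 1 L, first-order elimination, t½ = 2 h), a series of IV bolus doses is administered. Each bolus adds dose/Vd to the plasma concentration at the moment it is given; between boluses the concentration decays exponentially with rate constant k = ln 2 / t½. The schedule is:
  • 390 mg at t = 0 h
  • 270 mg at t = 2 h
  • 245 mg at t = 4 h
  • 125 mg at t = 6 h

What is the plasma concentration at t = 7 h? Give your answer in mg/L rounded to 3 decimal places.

257.210 mg/L

k = ln 2 / 2 = 0.34657 per h
Dose 1 (390 mg at t=0 h): 390·exp(−0.34657·7) = 34.471 mg/L
Dose 2 (270 mg at t=2 h): 270·exp(−0.34657·5) = 47.730 mg/L
Dose 3 (245 mg at t=4 h): 245·exp(−0.34657·3) = 86.621 mg/L
Dose 4 (125 mg at t=6 h): 125·exp(−0.34657·1) = 88.388 mg/L
C(7) = 34.471 + 47.730 + 86.621 + 88.388 = 257.210 mg/L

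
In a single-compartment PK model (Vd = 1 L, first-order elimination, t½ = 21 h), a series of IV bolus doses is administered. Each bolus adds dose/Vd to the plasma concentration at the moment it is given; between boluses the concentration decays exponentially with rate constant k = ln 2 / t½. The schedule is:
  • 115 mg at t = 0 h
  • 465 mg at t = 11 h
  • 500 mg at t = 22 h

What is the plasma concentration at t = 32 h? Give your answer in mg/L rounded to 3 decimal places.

k = ln 2 / 21 = 0.03301 per h
Dose 1 (115 mg at t=0 h): 115·exp(−0.03301·32) = 39.993 mg/L
Dose 2 (465 mg at t=11 h): 465·exp(−0.03301·21) = 232.500 mg/L
Dose 3 (500 mg at t=22 h): 500·exp(−0.03301·10) = 359.437 mg/L
C(32) = 39.993 + 232.500 + 359.437 = 631.930 mg/L

631.930 mg/L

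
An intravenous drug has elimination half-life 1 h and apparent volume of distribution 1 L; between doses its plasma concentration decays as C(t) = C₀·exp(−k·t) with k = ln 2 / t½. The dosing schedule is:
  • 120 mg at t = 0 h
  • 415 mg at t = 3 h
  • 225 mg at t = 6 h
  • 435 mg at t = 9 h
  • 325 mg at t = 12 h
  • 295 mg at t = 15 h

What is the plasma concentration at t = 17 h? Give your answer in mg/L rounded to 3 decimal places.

85.742 mg/L

k = ln 2 / 1 = 0.69315 per h
Dose 1 (120 mg at t=0 h): 120·exp(−0.69315·17) = 0.001 mg/L
Dose 2 (415 mg at t=3 h): 415·exp(−0.69315·14) = 0.025 mg/L
Dose 3 (225 mg at t=6 h): 225·exp(−0.69315·11) = 0.110 mg/L
Dose 4 (435 mg at t=9 h): 435·exp(−0.69315·8) = 1.699 mg/L
Dose 5 (325 mg at t=12 h): 325·exp(−0.69315·5) = 10.156 mg/L
Dose 6 (295 mg at t=15 h): 295·exp(−0.69315·2) = 73.750 mg/L
C(17) = 0.001 + 0.025 + 0.110 + 1.699 + 10.156 + 73.750 = 85.742 mg/L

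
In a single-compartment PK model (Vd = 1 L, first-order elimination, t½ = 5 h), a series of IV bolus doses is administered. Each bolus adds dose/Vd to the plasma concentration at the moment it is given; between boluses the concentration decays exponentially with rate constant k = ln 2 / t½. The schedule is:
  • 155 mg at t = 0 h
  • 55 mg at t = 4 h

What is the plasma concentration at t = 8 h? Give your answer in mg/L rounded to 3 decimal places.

k = ln 2 / 5 = 0.13863 per h
Dose 1 (155 mg at t=0 h): 155·exp(−0.13863·8) = 51.131 mg/L
Dose 2 (55 mg at t=4 h): 55·exp(−0.13863·4) = 31.589 mg/L
C(8) = 51.131 + 31.589 = 82.720 mg/L

82.720 mg/L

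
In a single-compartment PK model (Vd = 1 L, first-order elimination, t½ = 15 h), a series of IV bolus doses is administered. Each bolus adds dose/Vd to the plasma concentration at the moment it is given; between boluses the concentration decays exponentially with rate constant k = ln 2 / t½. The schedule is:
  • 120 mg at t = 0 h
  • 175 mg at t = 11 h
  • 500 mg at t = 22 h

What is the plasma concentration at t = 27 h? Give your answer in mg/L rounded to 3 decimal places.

514.860 mg/L

k = ln 2 / 15 = 0.04621 per h
Dose 1 (120 mg at t=0 h): 120·exp(−0.04621·27) = 34.461 mg/L
Dose 2 (175 mg at t=11 h): 175·exp(−0.04621·16) = 83.549 mg/L
Dose 3 (500 mg at t=22 h): 500·exp(−0.04621·5) = 396.850 mg/L
C(27) = 34.461 + 83.549 + 396.850 = 514.860 mg/L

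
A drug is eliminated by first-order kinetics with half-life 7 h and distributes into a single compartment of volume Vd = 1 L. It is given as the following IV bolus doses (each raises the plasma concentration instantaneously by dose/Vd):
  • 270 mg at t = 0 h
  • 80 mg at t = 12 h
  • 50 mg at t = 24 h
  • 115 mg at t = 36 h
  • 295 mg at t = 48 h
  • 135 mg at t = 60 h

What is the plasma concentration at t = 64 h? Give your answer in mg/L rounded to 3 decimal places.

160.430 mg/L

k = ln 2 / 7 = 0.09902 per h
Dose 1 (270 mg at t=0 h): 270·exp(−0.09902·64) = 0.478 mg/L
Dose 2 (80 mg at t=12 h): 80·exp(−0.09902·52) = 0.464 mg/L
Dose 3 (50 mg at t=24 h): 50·exp(−0.09902·40) = 0.952 mg/L
Dose 4 (115 mg at t=36 h): 115·exp(−0.09902·28) = 7.188 mg/L
Dose 5 (295 mg at t=48 h): 295·exp(−0.09902·16) = 60.500 mg/L
Dose 6 (135 mg at t=60 h): 135·exp(−0.09902·4) = 90.848 mg/L
C(64) = 0.478 + 0.464 + 0.952 + 7.188 + 60.500 + 90.848 = 160.430 mg/L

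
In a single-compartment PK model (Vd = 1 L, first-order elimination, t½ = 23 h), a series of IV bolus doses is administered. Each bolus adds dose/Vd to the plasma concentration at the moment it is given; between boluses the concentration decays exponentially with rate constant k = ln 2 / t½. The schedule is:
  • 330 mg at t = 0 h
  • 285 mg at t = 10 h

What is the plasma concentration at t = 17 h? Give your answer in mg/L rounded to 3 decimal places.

k = ln 2 / 23 = 0.03014 per h
Dose 1 (330 mg at t=0 h): 330·exp(−0.03014·17) = 197.703 mg/L
Dose 2 (285 mg at t=10 h): 285·exp(−0.03014·7) = 230.795 mg/L
C(17) = 197.703 + 230.795 = 428.498 mg/L

428.498 mg/L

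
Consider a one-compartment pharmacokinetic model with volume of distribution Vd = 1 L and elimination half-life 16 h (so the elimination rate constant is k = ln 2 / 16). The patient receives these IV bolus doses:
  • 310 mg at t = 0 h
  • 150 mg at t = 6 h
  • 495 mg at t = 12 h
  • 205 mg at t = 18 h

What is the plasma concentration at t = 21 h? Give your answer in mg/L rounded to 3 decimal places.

718.328 mg/L

k = ln 2 / 16 = 0.04332 per h
Dose 1 (310 mg at t=0 h): 310·exp(−0.04332·21) = 124.813 mg/L
Dose 2 (150 mg at t=6 h): 150·exp(−0.04332·15) = 78.321 mg/L
Dose 3 (495 mg at t=12 h): 495·exp(−0.04332·9) = 335.178 mg/L
Dose 4 (205 mg at t=18 h): 205·exp(−0.04332·3) = 180.016 mg/L
C(21) = 124.813 + 78.321 + 335.178 + 180.016 = 718.328 mg/L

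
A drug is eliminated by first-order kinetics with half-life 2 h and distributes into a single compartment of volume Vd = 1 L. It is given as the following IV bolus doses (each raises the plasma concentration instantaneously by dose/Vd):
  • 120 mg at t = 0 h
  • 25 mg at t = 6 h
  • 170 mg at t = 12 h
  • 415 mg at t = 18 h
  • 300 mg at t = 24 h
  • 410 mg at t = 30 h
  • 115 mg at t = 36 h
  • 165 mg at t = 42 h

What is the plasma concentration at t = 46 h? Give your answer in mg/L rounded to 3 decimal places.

k = ln 2 / 2 = 0.34657 per h
Dose 1 (120 mg at t=0 h): 120·exp(−0.34657·46) = 0.000 mg/L
Dose 2 (25 mg at t=6 h): 25·exp(−0.34657·40) = 0.000 mg/L
Dose 3 (170 mg at t=12 h): 170·exp(−0.34657·34) = 0.001 mg/L
Dose 4 (415 mg at t=18 h): 415·exp(−0.34657·28) = 0.025 mg/L
Dose 5 (300 mg at t=24 h): 300·exp(−0.34657·22) = 0.146 mg/L
Dose 6 (410 mg at t=30 h): 410·exp(−0.34657·16) = 1.602 mg/L
Dose 7 (115 mg at t=36 h): 115·exp(−0.34657·10) = 3.594 mg/L
Dose 8 (165 mg at t=42 h): 165·exp(−0.34657·4) = 41.250 mg/L
C(46) = 0.000 + 0.000 + 0.001 + 0.025 + 0.146 + 1.602 + 3.594 + 41.250 = 46.618 mg/L

46.618 mg/L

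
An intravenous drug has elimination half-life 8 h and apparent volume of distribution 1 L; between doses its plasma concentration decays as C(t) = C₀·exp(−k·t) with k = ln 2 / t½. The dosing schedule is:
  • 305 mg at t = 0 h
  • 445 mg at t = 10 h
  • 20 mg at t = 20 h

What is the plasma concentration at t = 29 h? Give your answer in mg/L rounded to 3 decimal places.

k = ln 2 / 8 = 0.08664 per h
Dose 1 (305 mg at t=0 h): 305·exp(−0.08664·29) = 24.721 mg/L
Dose 2 (445 mg at t=10 h): 445·exp(−0.08664·19) = 85.785 mg/L
Dose 3 (20 mg at t=20 h): 20·exp(−0.08664·9) = 9.170 mg/L
C(29) = 24.721 + 85.785 + 9.170 = 119.677 mg/L

119.677 mg/L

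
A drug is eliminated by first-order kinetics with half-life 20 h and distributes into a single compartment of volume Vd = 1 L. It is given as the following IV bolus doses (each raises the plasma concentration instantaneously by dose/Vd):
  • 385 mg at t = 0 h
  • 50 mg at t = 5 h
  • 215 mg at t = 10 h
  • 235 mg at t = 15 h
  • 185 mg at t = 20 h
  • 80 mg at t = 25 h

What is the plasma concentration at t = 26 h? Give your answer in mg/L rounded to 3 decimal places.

k = ln 2 / 20 = 0.03466 per h
Dose 1 (385 mg at t=0 h): 385·exp(−0.03466·26) = 156.359 mg/L
Dose 2 (50 mg at t=5 h): 50·exp(−0.03466·21) = 24.148 mg/L
Dose 3 (215 mg at t=10 h): 215·exp(−0.03466·16) = 123.485 mg/L
Dose 4 (235 mg at t=15 h): 235·exp(−0.03466·11) = 160.510 mg/L
Dose 5 (185 mg at t=20 h): 185·exp(−0.03466·6) = 150.267 mg/L
Dose 6 (80 mg at t=25 h): 80·exp(−0.03466·1) = 77.275 mg/L
C(26) = 156.359 + 24.148 + 123.485 + 160.510 + 150.267 + 77.275 = 692.043 mg/L

692.043 mg/L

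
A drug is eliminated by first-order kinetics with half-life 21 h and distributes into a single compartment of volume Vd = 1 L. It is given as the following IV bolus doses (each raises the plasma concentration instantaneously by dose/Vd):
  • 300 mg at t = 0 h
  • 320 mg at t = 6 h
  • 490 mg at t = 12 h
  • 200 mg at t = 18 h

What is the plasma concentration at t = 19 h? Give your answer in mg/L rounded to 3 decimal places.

k = ln 2 / 21 = 0.03301 per h
Dose 1 (300 mg at t=0 h): 300·exp(−0.03301·19) = 160.236 mg/L
Dose 2 (320 mg at t=6 h): 320·exp(−0.03301·13) = 208.352 mg/L
Dose 3 (490 mg at t=12 h): 490·exp(−0.03301·7) = 388.913 mg/L
Dose 4 (200 mg at t=18 h): 200·exp(−0.03301·1) = 193.506 mg/L
C(19) = 160.236 + 208.352 + 388.913 + 193.506 = 951.008 mg/L

951.008 mg/L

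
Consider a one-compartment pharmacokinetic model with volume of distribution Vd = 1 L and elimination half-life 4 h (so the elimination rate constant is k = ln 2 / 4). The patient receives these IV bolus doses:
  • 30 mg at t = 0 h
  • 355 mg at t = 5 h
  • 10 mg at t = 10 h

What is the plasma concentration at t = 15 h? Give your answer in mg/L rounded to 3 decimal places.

k = ln 2 / 4 = 0.17329 per h
Dose 1 (30 mg at t=0 h): 30·exp(−0.17329·15) = 2.230 mg/L
Dose 2 (355 mg at t=5 h): 355·exp(−0.17329·10) = 62.756 mg/L
Dose 3 (10 mg at t=10 h): 10·exp(−0.17329·5) = 4.204 mg/L
C(15) = 2.230 + 62.756 + 4.204 = 69.190 mg/L

69.190 mg/L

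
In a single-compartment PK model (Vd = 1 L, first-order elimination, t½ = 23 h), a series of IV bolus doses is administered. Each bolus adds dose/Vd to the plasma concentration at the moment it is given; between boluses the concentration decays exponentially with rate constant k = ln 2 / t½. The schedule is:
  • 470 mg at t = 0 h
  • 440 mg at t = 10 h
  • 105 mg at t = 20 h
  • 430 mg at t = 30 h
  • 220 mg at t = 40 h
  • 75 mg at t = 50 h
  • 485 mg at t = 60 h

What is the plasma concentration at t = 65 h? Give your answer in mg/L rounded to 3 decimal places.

k = ln 2 / 23 = 0.03014 per h
Dose 1 (470 mg at t=0 h): 470·exp(−0.03014·65) = 66.277 mg/L
Dose 2 (440 mg at t=10 h): 440·exp(−0.03014·55) = 83.868 mg/L
Dose 3 (105 mg at t=20 h): 105·exp(−0.03014·45) = 27.053 mg/L
Dose 4 (430 mg at t=30 h): 430·exp(−0.03014·35) = 149.754 mg/L
Dose 5 (220 mg at t=40 h): 220·exp(−0.03014·25) = 103.566 mg/L
Dose 6 (75 mg at t=50 h): 75·exp(−0.03014·15) = 47.724 mg/L
Dose 7 (485 mg at t=60 h): 485·exp(−0.03014·5) = 417.158 mg/L
C(65) = 66.277 + 83.868 + 27.053 + 149.754 + 103.566 + 47.724 + 417.158 = 895.400 mg/L

895.400 mg/L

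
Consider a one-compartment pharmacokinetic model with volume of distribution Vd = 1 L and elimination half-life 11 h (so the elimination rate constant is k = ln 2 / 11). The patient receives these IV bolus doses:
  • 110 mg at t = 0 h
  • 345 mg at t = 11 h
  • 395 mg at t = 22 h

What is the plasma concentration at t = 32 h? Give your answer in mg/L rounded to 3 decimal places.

316.850 mg/L

k = ln 2 / 11 = 0.06301 per h
Dose 1 (110 mg at t=0 h): 110·exp(−0.06301·32) = 14.644 mg/L
Dose 2 (345 mg at t=11 h): 345·exp(−0.06301·21) = 91.860 mg/L
Dose 3 (395 mg at t=22 h): 395·exp(−0.06301·10) = 210.346 mg/L
C(32) = 14.644 + 91.860 + 210.346 = 316.850 mg/L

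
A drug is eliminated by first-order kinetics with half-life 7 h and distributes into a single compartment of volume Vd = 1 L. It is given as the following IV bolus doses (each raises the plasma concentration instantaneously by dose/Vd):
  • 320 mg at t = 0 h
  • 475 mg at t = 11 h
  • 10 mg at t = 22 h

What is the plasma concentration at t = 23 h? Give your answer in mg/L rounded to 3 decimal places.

186.629 mg/L

k = ln 2 / 7 = 0.09902 per h
Dose 1 (320 mg at t=0 h): 320·exp(−0.09902·23) = 32.813 mg/L
Dose 2 (475 mg at t=11 h): 475·exp(−0.09902·12) = 144.758 mg/L
Dose 3 (10 mg at t=22 h): 10·exp(−0.09902·1) = 9.057 mg/L
C(23) = 32.813 + 144.758 + 9.057 = 186.629 mg/L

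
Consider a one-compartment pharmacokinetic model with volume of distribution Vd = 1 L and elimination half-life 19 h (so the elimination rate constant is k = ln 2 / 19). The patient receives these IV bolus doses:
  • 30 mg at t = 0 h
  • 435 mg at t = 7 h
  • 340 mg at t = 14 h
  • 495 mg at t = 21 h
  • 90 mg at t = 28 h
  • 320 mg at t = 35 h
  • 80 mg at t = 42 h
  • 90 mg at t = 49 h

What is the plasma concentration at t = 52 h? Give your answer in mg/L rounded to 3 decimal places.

679.318 mg/L

k = ln 2 / 19 = 0.03648 per h
Dose 1 (30 mg at t=0 h): 30·exp(−0.03648·52) = 4.500 mg/L
Dose 2 (435 mg at t=7 h): 435·exp(−0.03648·45) = 84.241 mg/L
Dose 3 (340 mg at t=14 h): 340·exp(−0.03648·38) = 85.000 mg/L
Dose 4 (495 mg at t=21 h): 495·exp(−0.03648·31) = 159.754 mg/L
Dose 5 (90 mg at t=28 h): 90·exp(−0.03648·24) = 37.497 mg/L
Dose 6 (320 mg at t=35 h): 320·exp(−0.03648·17) = 172.110 mg/L
Dose 7 (80 mg at t=42 h): 80·exp(−0.03648·10) = 55.546 mg/L
Dose 8 (90 mg at t=49 h): 90·exp(−0.03648·3) = 80.670 mg/L
C(52) = 4.500 + 84.241 + 85.000 + 159.754 + 37.497 + 172.110 + 55.546 + 80.670 = 679.318 mg/L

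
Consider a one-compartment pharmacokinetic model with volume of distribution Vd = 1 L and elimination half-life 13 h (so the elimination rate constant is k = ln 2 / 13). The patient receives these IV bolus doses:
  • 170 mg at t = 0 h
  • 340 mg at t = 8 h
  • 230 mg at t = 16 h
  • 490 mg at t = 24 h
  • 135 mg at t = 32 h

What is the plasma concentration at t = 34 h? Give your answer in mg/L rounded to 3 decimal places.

609.673 mg/L

k = ln 2 / 13 = 0.05332 per h
Dose 1 (170 mg at t=0 h): 170·exp(−0.05332·34) = 27.742 mg/L
Dose 2 (340 mg at t=8 h): 340·exp(−0.05332·26) = 85.000 mg/L
Dose 3 (230 mg at t=16 h): 230·exp(−0.05332·18) = 88.088 mg/L
Dose 4 (490 mg at t=24 h): 490·exp(−0.05332·10) = 287.498 mg/L
Dose 5 (135 mg at t=32 h): 135·exp(−0.05332·2) = 121.345 mg/L
C(34) = 27.742 + 85.000 + 88.088 + 287.498 + 121.345 = 609.673 mg/L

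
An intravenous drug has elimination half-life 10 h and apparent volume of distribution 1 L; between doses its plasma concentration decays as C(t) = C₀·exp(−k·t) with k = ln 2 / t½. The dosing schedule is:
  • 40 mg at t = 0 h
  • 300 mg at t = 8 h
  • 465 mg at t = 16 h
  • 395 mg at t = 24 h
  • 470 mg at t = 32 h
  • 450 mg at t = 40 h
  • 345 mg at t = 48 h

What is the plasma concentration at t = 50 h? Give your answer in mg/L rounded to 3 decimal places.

k = ln 2 / 10 = 0.06931 per h
Dose 1 (40 mg at t=0 h): 40·exp(−0.06931·50) = 1.250 mg/L
Dose 2 (300 mg at t=8 h): 300·exp(−0.06931·42) = 16.323 mg/L
Dose 3 (465 mg at t=16 h): 465·exp(−0.06931·34) = 44.051 mg/L
Dose 4 (395 mg at t=24 h): 395·exp(−0.06931·26) = 65.151 mg/L
Dose 5 (470 mg at t=32 h): 470·exp(−0.06931·18) = 134.972 mg/L
Dose 6 (450 mg at t=40 h): 450·exp(−0.06931·10) = 225.000 mg/L
Dose 7 (345 mg at t=48 h): 345·exp(−0.06931·2) = 300.340 mg/L
C(50) = 1.250 + 16.323 + 44.051 + 65.151 + 134.972 + 225.000 + 300.340 = 787.086 mg/L

787.086 mg/L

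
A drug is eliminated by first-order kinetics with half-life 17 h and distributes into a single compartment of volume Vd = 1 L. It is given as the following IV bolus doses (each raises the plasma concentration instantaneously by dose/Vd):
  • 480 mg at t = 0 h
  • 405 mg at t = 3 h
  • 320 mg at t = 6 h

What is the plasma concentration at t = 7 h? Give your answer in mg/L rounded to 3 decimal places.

1012.085 mg/L

k = ln 2 / 17 = 0.04077 per h
Dose 1 (480 mg at t=0 h): 480·exp(−0.04077·7) = 360.818 mg/L
Dose 2 (405 mg at t=3 h): 405·exp(−0.04077·4) = 344.052 mg/L
Dose 3 (320 mg at t=6 h): 320·exp(−0.04077·1) = 307.215 mg/L
C(7) = 360.818 + 344.052 + 307.215 = 1012.085 mg/L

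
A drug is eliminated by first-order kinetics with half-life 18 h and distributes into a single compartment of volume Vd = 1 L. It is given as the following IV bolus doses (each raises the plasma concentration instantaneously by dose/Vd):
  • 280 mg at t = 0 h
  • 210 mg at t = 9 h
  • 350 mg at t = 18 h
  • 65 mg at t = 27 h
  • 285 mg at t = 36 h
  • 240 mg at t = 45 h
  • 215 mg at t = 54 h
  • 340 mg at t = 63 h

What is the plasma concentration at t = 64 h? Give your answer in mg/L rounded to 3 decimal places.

810.107 mg/L

k = ln 2 / 18 = 0.03851 per h
Dose 1 (280 mg at t=0 h): 280·exp(−0.03851·64) = 23.814 mg/L
Dose 2 (210 mg at t=9 h): 210·exp(−0.03851·55) = 25.258 mg/L
Dose 3 (350 mg at t=18 h): 350·exp(−0.03851·46) = 59.535 mg/L
Dose 4 (65 mg at t=27 h): 65·exp(−0.03851·37) = 15.636 mg/L
Dose 5 (285 mg at t=36 h): 285·exp(−0.03851·28) = 96.956 mg/L
Dose 6 (240 mg at t=45 h): 240·exp(−0.03851·19) = 115.467 mg/L
Dose 7 (215 mg at t=54 h): 215·exp(−0.03851·10) = 146.285 mg/L
Dose 8 (340 mg at t=63 h): 340·exp(−0.03851·1) = 327.156 mg/L
C(64) = 23.814 + 25.258 + 59.535 + 15.636 + 96.956 + 115.467 + 146.285 + 327.156 = 810.107 mg/L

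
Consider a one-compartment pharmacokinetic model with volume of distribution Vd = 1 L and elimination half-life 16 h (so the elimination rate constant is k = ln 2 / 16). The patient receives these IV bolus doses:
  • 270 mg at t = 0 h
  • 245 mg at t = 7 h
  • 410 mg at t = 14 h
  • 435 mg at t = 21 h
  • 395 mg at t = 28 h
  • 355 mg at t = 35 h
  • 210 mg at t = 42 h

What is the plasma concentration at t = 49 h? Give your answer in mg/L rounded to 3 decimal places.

k = ln 2 / 16 = 0.04332 per h
Dose 1 (270 mg at t=0 h): 270·exp(−0.04332·49) = 32.319 mg/L
Dose 2 (245 mg at t=7 h): 245·exp(−0.04332·42) = 39.716 mg/L
Dose 3 (410 mg at t=14 h): 410·exp(−0.04332·35) = 90.008 mg/L
Dose 4 (435 mg at t=21 h): 435·exp(−0.04332·28) = 129.326 mg/L
Dose 5 (395 mg at t=28 h): 395·exp(−0.04332·21) = 159.036 mg/L
Dose 6 (355 mg at t=35 h): 355·exp(−0.04332·14) = 193.565 mg/L
Dose 7 (210 mg at t=42 h): 210·exp(−0.04332·7) = 155.067 mg/L
C(49) = 32.319 + 39.716 + 90.008 + 129.326 + 159.036 + 193.565 + 155.067 = 799.037 mg/L

799.037 mg/L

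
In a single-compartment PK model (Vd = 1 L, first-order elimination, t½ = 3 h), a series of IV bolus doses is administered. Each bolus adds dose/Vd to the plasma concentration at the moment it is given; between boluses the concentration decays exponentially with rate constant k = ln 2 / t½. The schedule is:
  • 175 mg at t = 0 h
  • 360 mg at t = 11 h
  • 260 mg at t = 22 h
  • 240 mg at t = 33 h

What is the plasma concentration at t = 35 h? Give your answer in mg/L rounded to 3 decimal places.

165.548 mg/L

k = ln 2 / 3 = 0.23105 per h
Dose 1 (175 mg at t=0 h): 175·exp(−0.23105·35) = 0.054 mg/L
Dose 2 (360 mg at t=11 h): 360·exp(−0.23105·24) = 1.406 mg/L
Dose 3 (260 mg at t=22 h): 260·exp(−0.23105·13) = 12.898 mg/L
Dose 4 (240 mg at t=33 h): 240·exp(−0.23105·2) = 151.191 mg/L
C(35) = 0.054 + 1.406 + 12.898 + 151.191 = 165.548 mg/L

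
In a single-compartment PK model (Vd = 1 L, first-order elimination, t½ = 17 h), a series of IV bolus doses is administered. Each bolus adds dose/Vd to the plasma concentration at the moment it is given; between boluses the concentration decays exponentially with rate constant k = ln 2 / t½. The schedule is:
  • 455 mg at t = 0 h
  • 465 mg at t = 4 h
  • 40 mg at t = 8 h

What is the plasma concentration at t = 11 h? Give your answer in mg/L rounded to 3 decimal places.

675.491 mg/L

k = ln 2 / 17 = 0.04077 per h
Dose 1 (455 mg at t=0 h): 455·exp(−0.04077·11) = 290.554 mg/L
Dose 2 (465 mg at t=4 h): 465·exp(−0.04077·7) = 349.542 mg/L
Dose 3 (40 mg at t=8 h): 40·exp(−0.04077·3) = 35.395 mg/L
C(11) = 290.554 + 349.542 + 35.395 = 675.491 mg/L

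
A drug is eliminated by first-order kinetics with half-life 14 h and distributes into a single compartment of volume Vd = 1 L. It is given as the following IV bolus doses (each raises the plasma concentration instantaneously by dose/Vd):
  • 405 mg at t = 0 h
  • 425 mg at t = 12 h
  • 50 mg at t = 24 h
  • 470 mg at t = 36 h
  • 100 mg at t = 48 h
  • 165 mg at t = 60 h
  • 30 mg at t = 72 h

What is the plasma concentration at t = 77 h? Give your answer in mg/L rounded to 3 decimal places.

209.645 mg/L

k = ln 2 / 14 = 0.04951 per h
Dose 1 (405 mg at t=0 h): 405·exp(−0.04951·77) = 8.949 mg/L
Dose 2 (425 mg at t=12 h): 425·exp(−0.04951·65) = 17.012 mg/L
Dose 3 (50 mg at t=24 h): 50·exp(−0.04951·53) = 3.625 mg/L
Dose 4 (470 mg at t=36 h): 470·exp(−0.04951·41) = 61.732 mg/L
Dose 5 (100 mg at t=48 h): 100·exp(−0.04951·29) = 23.792 mg/L
Dose 6 (165 mg at t=60 h): 165·exp(−0.04951·17) = 71.113 mg/L
Dose 7 (30 mg at t=72 h): 30·exp(−0.04951·5) = 23.421 mg/L
C(77) = 8.949 + 17.012 + 3.625 + 61.732 + 23.792 + 71.113 + 23.421 = 209.645 mg/L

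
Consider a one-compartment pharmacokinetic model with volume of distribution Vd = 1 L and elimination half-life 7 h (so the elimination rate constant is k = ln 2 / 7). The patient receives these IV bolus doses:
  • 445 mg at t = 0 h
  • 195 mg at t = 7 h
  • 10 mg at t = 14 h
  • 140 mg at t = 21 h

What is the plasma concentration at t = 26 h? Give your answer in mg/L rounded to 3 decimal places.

k = ln 2 / 7 = 0.09902 per h
Dose 1 (445 mg at t=0 h): 445·exp(−0.09902·26) = 33.904 mg/L
Dose 2 (195 mg at t=7 h): 195·exp(−0.09902·19) = 29.713 mg/L
Dose 3 (10 mg at t=14 h): 10·exp(−0.09902·12) = 3.048 mg/L
Dose 4 (140 mg at t=21 h): 140·exp(−0.09902·5) = 85.331 mg/L
C(26) = 33.904 + 29.713 + 3.048 + 85.331 = 151.996 mg/L

151.996 mg/L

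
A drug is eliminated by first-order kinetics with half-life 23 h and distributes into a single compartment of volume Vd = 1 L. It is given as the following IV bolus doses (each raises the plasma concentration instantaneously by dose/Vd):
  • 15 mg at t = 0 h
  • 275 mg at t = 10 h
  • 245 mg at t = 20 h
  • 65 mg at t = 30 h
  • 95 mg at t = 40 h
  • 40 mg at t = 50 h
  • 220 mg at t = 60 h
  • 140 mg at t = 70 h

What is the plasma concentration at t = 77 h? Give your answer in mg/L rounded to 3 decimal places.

k = ln 2 / 23 = 0.03014 per h
Dose 1 (15 mg at t=0 h): 15·exp(−0.03014·77) = 1.473 mg/L
Dose 2 (275 mg at t=10 h): 275·exp(−0.03014·67) = 36.511 mg/L
Dose 3 (245 mg at t=20 h): 245·exp(−0.03014·57) = 43.968 mg/L
Dose 4 (65 mg at t=30 h): 65·exp(−0.03014·47) = 15.768 mg/L
Dose 5 (95 mg at t=40 h): 95·exp(−0.03014·37) = 31.150 mg/L
Dose 6 (40 mg at t=50 h): 40·exp(−0.03014·27) = 17.729 mg/L
Dose 7 (220 mg at t=60 h): 220·exp(−0.03014·17) = 131.802 mg/L
Dose 8 (140 mg at t=70 h): 140·exp(−0.03014·7) = 113.373 mg/L
C(77) = 1.473 + 36.511 + 43.968 + 15.768 + 31.150 + 17.729 + 131.802 + 113.373 = 391.773 mg/L

391.773 mg/L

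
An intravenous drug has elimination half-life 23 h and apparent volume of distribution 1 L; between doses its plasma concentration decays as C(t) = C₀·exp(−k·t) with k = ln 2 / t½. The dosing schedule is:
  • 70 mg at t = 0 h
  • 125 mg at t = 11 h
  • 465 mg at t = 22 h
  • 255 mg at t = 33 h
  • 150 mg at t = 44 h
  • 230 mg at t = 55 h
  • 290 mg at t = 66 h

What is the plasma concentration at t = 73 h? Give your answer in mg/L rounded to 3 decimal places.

k = ln 2 / 23 = 0.03014 per h
Dose 1 (70 mg at t=0 h): 70·exp(−0.03014·73) = 7.756 mg/L
Dose 2 (125 mg at t=11 h): 125·exp(−0.03014·62) = 19.295 mg/L
Dose 3 (465 mg at t=22 h): 465·exp(−0.03014·51) = 99.989 mg/L
Dose 4 (255 mg at t=33 h): 255·exp(−0.03014·40) = 76.385 mg/L
Dose 5 (150 mg at t=44 h): 150·exp(−0.03014·29) = 62.594 mg/L
Dose 6 (230 mg at t=55 h): 230·exp(−0.03014·18) = 133.702 mg/L
Dose 7 (290 mg at t=66 h): 290·exp(−0.03014·7) = 234.844 mg/L
C(73) = 7.756 + 19.295 + 99.989 + 76.385 + 62.594 + 133.702 + 234.844 = 634.566 mg/L

634.566 mg/L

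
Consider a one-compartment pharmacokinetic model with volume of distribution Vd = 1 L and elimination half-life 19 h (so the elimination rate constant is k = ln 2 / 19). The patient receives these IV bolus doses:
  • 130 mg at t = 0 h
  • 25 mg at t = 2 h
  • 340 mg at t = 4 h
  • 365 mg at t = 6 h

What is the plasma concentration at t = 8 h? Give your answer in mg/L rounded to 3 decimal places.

k = ln 2 / 19 = 0.03648 per h
Dose 1 (130 mg at t=0 h): 130·exp(−0.03648·8) = 97.094 mg/L
Dose 2 (25 mg at t=2 h): 25·exp(−0.03648·6) = 20.085 mg/L
Dose 3 (340 mg at t=4 h): 340·exp(−0.03648·4) = 293.835 mg/L
Dose 4 (365 mg at t=6 h): 365·exp(−0.03648·2) = 339.317 mg/L
C(8) = 97.094 + 20.085 + 293.835 + 339.317 = 750.332 mg/L

750.332 mg/L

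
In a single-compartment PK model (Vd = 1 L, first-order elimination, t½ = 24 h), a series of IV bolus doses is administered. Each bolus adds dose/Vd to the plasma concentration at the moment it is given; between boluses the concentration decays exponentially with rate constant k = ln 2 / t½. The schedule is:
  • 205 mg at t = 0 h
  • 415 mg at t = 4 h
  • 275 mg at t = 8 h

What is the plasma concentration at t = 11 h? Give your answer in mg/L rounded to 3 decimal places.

k = ln 2 / 24 = 0.02888 per h
Dose 1 (205 mg at t=0 h): 205·exp(−0.02888·11) = 149.204 mg/L
Dose 2 (415 mg at t=4 h): 415·exp(−0.02888·7) = 339.037 mg/L
Dose 3 (275 mg at t=8 h): 275·exp(−0.02888·3) = 252.176 mg/L
C(11) = 149.204 + 339.037 + 252.176 = 740.418 mg/L

740.418 mg/L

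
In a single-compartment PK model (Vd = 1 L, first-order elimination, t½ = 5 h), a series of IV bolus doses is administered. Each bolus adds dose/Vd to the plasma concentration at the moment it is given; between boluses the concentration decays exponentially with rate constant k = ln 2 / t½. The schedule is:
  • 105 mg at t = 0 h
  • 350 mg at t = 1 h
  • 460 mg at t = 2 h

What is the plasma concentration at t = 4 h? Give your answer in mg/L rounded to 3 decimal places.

k = ln 2 / 5 = 0.13863 per h
Dose 1 (105 mg at t=0 h): 105·exp(−0.13863·4) = 60.307 mg/L
Dose 2 (350 mg at t=1 h): 350·exp(−0.13863·3) = 230.914 mg/L
Dose 3 (460 mg at t=2 h): 460·exp(−0.13863·2) = 348.615 mg/L
C(4) = 60.307 + 230.914 + 348.615 = 639.835 mg/L

639.835 mg/L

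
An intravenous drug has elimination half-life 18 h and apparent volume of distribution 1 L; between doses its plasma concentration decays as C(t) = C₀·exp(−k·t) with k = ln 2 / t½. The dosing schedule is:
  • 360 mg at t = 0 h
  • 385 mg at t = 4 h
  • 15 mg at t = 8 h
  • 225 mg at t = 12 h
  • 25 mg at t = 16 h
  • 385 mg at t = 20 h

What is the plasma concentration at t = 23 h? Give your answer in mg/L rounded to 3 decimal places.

k = ln 2 / 18 = 0.03851 per h
Dose 1 (360 mg at t=0 h): 360·exp(−0.03851·23) = 148.475 mg/L
Dose 2 (385 mg at t=4 h): 385·exp(−0.03851·19) = 185.228 mg/L
Dose 3 (15 mg at t=8 h): 15·exp(−0.03851·15) = 8.418 mg/L
Dose 4 (225 mg at t=12 h): 225·exp(−0.03851·11) = 147.306 mg/L
Dose 5 (25 mg at t=16 h): 25·exp(−0.03851·7) = 19.093 mg/L
Dose 6 (385 mg at t=20 h): 385·exp(−0.03851·3) = 342.996 mg/L
C(23) = 148.475 + 185.228 + 8.418 + 147.306 + 19.093 + 342.996 = 851.516 mg/L

851.516 mg/L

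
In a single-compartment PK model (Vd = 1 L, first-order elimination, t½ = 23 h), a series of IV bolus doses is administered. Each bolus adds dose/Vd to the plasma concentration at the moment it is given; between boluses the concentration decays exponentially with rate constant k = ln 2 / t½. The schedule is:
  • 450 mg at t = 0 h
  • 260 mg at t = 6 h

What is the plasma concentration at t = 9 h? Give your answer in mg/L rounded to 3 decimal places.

580.623 mg/L

k = ln 2 / 23 = 0.03014 per h
Dose 1 (450 mg at t=0 h): 450·exp(−0.03014·9) = 343.098 mg/L
Dose 2 (260 mg at t=6 h): 260·exp(−0.03014·3) = 237.525 mg/L
C(9) = 343.098 + 237.525 = 580.623 mg/L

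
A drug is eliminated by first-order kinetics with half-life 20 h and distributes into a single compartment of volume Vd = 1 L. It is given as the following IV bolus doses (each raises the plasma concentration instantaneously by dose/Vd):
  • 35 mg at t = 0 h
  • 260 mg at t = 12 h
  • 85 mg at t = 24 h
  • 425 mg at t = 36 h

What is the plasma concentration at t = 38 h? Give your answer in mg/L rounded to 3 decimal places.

563.833 mg/L

k = ln 2 / 20 = 0.03466 per h
Dose 1 (35 mg at t=0 h): 35·exp(−0.03466·38) = 9.378 mg/L
Dose 2 (260 mg at t=12 h): 260·exp(−0.03466·26) = 105.593 mg/L
Dose 3 (85 mg at t=24 h): 85·exp(−0.03466·14) = 52.324 mg/L
Dose 4 (425 mg at t=36 h): 425·exp(−0.03466·2) = 396.539 mg/L
C(38) = 9.378 + 105.593 + 52.324 + 396.539 = 563.833 mg/L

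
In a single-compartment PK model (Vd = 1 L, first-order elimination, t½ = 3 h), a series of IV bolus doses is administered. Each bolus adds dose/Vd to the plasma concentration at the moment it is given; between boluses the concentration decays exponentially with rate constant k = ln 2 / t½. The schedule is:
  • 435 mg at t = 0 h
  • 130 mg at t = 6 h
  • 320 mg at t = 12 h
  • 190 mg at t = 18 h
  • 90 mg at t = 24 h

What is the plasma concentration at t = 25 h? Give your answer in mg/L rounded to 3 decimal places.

k = ln 2 / 3 = 0.23105 per h
Dose 1 (435 mg at t=0 h): 435·exp(−0.23105·25) = 1.349 mg/L
Dose 2 (130 mg at t=6 h): 130·exp(−0.23105·19) = 1.612 mg/L
Dose 3 (320 mg at t=12 h): 320·exp(−0.23105·13) = 15.874 mg/L
Dose 4 (190 mg at t=18 h): 190·exp(−0.23105·7) = 37.701 mg/L
Dose 5 (90 mg at t=24 h): 90·exp(−0.23105·1) = 71.433 mg/L
C(25) = 1.349 + 1.612 + 15.874 + 37.701 + 71.433 = 127.969 mg/L

127.969 mg/L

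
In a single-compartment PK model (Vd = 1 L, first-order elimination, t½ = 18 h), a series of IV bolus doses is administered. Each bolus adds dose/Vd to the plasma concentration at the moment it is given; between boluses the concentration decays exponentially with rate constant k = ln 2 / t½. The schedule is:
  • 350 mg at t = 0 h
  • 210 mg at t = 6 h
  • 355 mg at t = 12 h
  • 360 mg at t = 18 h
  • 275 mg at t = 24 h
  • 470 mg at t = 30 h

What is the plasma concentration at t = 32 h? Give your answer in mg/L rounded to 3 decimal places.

k = ln 2 / 18 = 0.03851 per h
Dose 1 (350 mg at t=0 h): 350·exp(−0.03851·32) = 102.071 mg/L
Dose 2 (210 mg at t=6 h): 210·exp(−0.03851·26) = 77.161 mg/L
Dose 3 (355 mg at t=12 h): 355·exp(−0.03851·20) = 164.343 mg/L
Dose 4 (360 mg at t=18 h): 360·exp(−0.03851·14) = 209.975 mg/L
Dose 5 (275 mg at t=24 h): 275·exp(−0.03851·8) = 202.088 mg/L
Dose 6 (470 mg at t=30 h): 470·exp(−0.03851·2) = 435.161 mg/L
C(32) = 102.071 + 77.161 + 164.343 + 209.975 + 202.088 + 435.161 = 1190.800 mg/L

1190.800 mg/L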